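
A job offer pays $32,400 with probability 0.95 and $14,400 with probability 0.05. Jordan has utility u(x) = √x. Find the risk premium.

$171

E[u] = 0.95·√32400 + 0.05·√14400 = 0.95·180 + 0.05·120 = 177
CE = (177)² = 31329
Risk premium = EV − CE = 31500 − 31329 = 171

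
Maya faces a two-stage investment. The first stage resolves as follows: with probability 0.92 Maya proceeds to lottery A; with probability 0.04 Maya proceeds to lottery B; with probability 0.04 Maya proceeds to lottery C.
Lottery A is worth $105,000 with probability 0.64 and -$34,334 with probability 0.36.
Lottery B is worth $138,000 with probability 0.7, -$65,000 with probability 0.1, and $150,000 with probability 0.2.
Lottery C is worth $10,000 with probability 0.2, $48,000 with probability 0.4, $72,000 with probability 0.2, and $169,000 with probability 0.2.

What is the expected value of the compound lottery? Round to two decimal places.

$58,032.58

EV(A) = 0.64 × 105000 + 0.36 × (-34334) = 67200 − 12360.24 = 54839.76
EV(B) = 0.7 × 138000 + 0.1 × (-65000) + 0.2 × 150000 = 96600 − 6500 + 30000 = 120100
EV(C) = 0.2 × 10000 + 0.4 × 48000 + 0.2 × 72000 + 0.2 × 169000 = 2000 + 19200 + 14400 + 33800 = 69400
Overall = 0.92 × 54839.76 + 0.04 × 120100 + 0.04 × 69400 = 50452.5792 + 4804 + 2776 = 58032.5792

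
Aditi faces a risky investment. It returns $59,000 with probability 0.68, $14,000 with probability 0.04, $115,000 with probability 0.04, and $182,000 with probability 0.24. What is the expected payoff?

EV = 0.68 × 59000 + 0.04 × 14000 + 0.04 × 115000 + 0.24 × 182000 = 40120 + 560 + 4600 + 43680 = 88960

$88,960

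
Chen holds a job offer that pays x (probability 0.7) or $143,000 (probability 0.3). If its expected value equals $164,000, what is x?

x = $173,000

0.7·x + 0.3·143000 = 164000
0.7·x = 164000 − 42900 = 121100
x = 121100 / 0.7 = 173000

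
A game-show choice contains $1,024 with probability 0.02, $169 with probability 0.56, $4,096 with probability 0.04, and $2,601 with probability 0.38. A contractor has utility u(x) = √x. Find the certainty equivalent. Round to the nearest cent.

$891.62

E[u] = 0.02·√1024 + 0.56·√169 + 0.04·√4096 + 0.38·√2601 = 0.02·32 + 0.56·13 + 0.04·64 + 0.38·51 = 29.86
CE = (29.86)² = 891.6196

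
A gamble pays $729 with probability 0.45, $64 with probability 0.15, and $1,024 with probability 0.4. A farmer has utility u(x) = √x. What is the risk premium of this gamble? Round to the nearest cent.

$63.43

E[u] = 0.45·√729 + 0.15·√64 + 0.4·√1024 = 0.45·27 + 0.15·8 + 0.4·32 = 26.15
CE = (26.15)² = 683.8225
Risk premium = EV − CE = 747.25 − 683.8225 = 63.4275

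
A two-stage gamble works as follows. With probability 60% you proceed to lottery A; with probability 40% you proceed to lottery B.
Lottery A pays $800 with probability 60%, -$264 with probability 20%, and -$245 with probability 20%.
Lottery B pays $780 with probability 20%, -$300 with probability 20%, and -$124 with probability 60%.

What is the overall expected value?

EV(A) = 0.6 × 800 + 0.2 × (-264) + 0.2 × (-245) = 480 − 52.8 − 49 = 378.2
EV(B) = 0.2 × 780 + 0.2 × (-300) + 0.6 × (-124) = 156 − 60 − 74.4 = 21.6
Overall = 0.6 × 378.2 + 0.4 × 21.6 = 226.92 + 8.64 = 235.56

$235.56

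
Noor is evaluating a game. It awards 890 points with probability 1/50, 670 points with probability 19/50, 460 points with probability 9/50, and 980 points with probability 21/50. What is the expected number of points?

EV = 1/50 × 890 + 19/50 × 670 + 9/50 × 460 + 21/50 × 980 = 17.8 + 254.6 + 82.8 + 411.6 = 766.8

766.8 points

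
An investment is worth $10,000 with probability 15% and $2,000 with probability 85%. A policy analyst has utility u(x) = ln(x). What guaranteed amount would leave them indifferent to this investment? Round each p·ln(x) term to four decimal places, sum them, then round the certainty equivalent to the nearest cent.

E[u] = 0.15·ln(10000) + 0.85·ln(2000) = 1.3816 + 6.4608 = 7.8424
CE = e^7.8424 ≈ 2546.31

$2,546.31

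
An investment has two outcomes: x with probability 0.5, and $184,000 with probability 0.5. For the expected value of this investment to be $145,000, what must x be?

0.5·x + 0.5·184000 = 145000
0.5·x = 145000 − 92000 = 53000
x = 53000 / 0.5 = 106000

x = $106,000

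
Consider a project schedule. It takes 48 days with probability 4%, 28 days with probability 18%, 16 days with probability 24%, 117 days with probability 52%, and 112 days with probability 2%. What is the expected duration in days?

EV = 0.04 × 48 + 0.18 × 28 + 0.24 × 16 + 0.52 × 117 + 0.02 × 112 = 1.92 + 5.04 + 3.84 + 60.84 + 2.24 = 73.88

73.88 days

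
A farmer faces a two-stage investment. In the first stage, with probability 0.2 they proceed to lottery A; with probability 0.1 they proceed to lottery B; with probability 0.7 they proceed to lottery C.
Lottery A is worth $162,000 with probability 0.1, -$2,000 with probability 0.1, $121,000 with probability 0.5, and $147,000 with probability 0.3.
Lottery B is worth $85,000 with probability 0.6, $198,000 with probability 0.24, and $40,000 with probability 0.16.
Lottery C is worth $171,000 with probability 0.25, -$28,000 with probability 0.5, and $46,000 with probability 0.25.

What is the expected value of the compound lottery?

EV(A) = 0.1 × 162000 + 0.1 × (-2000) + 0.5 × 121000 + 0.3 × 147000 = 16200 − 200 + 60500 + 44100 = 120600
EV(B) = 0.6 × 85000 + 0.24 × 198000 + 0.16 × 40000 = 51000 + 47520 + 6400 = 104920
EV(C) = 0.25 × 171000 + 0.5 × (-28000) + 0.25 × 46000 = 42750 − 14000 + 11500 = 40250
Overall = 0.2 × 120600 + 0.1 × 104920 + 0.7 × 40250 = 24120 + 10492 + 28175 = 62787

$62,787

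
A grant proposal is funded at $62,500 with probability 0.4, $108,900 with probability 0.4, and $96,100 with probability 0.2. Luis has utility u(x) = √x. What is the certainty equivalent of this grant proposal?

$86,436

E[u] = 0.4·√62500 + 0.4·√108900 + 0.2·√96100 = 0.4·250 + 0.4·330 + 0.2·310 = 294
CE = (294)² = 86436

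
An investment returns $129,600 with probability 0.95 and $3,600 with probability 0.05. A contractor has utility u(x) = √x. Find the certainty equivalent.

$119,025

E[u] = 0.95·√129600 + 0.05·√3600 = 0.95·360 + 0.05·60 = 345
CE = (345)² = 119025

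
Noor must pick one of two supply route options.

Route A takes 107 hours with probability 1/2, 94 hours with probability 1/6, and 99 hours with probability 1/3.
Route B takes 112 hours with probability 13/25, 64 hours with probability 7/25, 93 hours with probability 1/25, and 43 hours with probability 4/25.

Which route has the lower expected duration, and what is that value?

Route B (86.76 hours)

Route A = 1/2 × 107 + 1/6 × 94 + 1/3 × 99 = 53.5 + 15.6667 + 33 = 102.1667
Route B = 13/25 × 112 + 7/25 × 64 + 1/25 × 93 + 4/25 × 43 = 58.24 + 17.92 + 3.72 + 6.88 = 86.76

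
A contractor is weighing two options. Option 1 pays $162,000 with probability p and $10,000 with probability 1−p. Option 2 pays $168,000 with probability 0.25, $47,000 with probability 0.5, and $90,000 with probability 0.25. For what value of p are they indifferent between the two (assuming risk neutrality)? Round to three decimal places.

EV(Option 2) = 0.25 × 168000 + 0.5 × 47000 + 0.25 × 90000 = 42000 + 23500 + 22500 = 88000
p·162000 + (1−p)·10000 = 88000
152000p + 10000 = 88000
p = (88000 − 10000) / 152000

p = 0.513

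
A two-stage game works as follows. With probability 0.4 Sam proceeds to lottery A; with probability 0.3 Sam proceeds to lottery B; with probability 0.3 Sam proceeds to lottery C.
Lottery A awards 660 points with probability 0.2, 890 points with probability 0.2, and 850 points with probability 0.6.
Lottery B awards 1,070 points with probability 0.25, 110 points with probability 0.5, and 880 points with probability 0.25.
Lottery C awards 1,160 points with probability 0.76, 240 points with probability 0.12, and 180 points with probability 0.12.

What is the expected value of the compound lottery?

EV(A) = 0.2 × 660 + 0.2 × 890 + 0.6 × 850 = 132 + 178 + 510 = 820
EV(B) = 0.25 × 1070 + 0.5 × 110 + 0.25 × 880 = 267.5 + 55 + 220 = 542.5
EV(C) = 0.76 × 1160 + 0.12 × 240 + 0.12 × 180 = 881.6 + 28.8 + 21.6 = 932
Overall = 0.4 × 820 + 0.3 × 542.5 + 0.3 × 932 = 328 + 162.75 + 279.6 = 770.35

770.35 points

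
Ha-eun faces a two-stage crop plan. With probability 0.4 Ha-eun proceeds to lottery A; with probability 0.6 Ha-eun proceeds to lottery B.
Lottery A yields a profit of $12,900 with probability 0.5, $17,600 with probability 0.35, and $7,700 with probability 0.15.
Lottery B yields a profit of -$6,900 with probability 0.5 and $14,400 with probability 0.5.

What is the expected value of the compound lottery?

EV(A) = 0.5 × 12900 + 0.35 × 17600 + 0.15 × 7700 = 6450 + 6160 + 1155 = 13765
EV(B) = 0.5 × (-6900) + 0.5 × 14400 = -3450 + 7200 = 3750
Overall = 0.4 × 13765 + 0.6 × 3750 = 5506 + 2250 = 7756

$7,756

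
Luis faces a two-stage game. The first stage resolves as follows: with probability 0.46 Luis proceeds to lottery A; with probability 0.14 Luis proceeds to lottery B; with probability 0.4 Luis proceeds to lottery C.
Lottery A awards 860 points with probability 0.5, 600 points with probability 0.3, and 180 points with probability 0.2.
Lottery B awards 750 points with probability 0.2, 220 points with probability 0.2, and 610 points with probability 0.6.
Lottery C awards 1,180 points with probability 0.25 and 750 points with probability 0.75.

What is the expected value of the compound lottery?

EV(A) = 0.5 × 860 + 0.3 × 600 + 0.2 × 180 = 430 + 180 + 36 = 646
EV(B) = 0.2 × 750 + 0.2 × 220 + 0.6 × 610 = 150 + 44 + 366 = 560
EV(C) = 0.25 × 1180 + 0.75 × 750 = 295 + 562.5 = 857.5
Overall = 0.46 × 646 + 0.14 × 560 + 0.4 × 857.5 = 297.16 + 78.4 + 343 = 718.56

718.56 points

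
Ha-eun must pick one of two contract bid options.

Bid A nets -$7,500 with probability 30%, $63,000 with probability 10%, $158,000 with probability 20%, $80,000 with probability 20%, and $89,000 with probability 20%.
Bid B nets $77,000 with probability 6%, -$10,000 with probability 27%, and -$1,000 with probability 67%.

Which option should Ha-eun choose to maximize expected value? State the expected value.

Bid A ($69,450)

Bid A = 0.3 × (-7500) + 0.1 × 63000 + 0.2 × 158000 + 0.2 × 80000 + 0.2 × 89000 = -2250 + 6300 + 31600 + 16000 + 17800 = 69450
Bid B = 0.06 × 77000 + 0.27 × (-10000) + 0.67 × (-1000) = 4620 − 2700 − 670 = 1250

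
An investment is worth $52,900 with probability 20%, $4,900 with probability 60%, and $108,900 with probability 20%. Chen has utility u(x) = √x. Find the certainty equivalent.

E[u] = 0.2·√52900 + 0.6·√4900 + 0.2·√108900 = 0.2·230 + 0.6·70 + 0.2·330 = 154
CE = (154)² = 23716

$23,716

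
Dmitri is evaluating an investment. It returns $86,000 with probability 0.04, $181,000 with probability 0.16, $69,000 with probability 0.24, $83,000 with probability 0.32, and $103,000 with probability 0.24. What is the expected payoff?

$100,240

EV = 0.04 × 86000 + 0.16 × 181000 + 0.24 × 69000 + 0.32 × 83000 + 0.24 × 103000 = 3440 + 28960 + 16560 + 26560 + 24720 = 100240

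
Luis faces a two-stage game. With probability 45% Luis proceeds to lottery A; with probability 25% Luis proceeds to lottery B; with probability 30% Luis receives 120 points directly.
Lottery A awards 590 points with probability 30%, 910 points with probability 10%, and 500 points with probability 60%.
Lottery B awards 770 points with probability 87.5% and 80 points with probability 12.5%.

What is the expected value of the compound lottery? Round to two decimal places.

EV(A) = 0.3 × 590 + 0.1 × 910 + 0.6 × 500 = 177 + 91 + 300 = 568
EV(B) = 0.875 × 770 + 0.125 × 80 = 673.75 + 10 = 683.75
Branch C: 120 (certain)
Overall = 0.45 × 568 + 0.25 × 683.75 + 0.3 × 120 = 255.6 + 170.9375 + 36 = 462.5375

462.54 points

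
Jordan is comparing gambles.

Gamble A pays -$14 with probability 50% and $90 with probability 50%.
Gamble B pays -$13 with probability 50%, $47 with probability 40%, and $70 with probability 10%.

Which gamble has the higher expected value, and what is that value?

Gamble A = 0.5 × (-14) + 0.5 × 90 = -7 + 45 = 38
Gamble B = 0.5 × (-13) + 0.4 × 47 + 0.1 × 70 = -6.5 + 18.8 + 7 = 19.3

Gamble A ($38)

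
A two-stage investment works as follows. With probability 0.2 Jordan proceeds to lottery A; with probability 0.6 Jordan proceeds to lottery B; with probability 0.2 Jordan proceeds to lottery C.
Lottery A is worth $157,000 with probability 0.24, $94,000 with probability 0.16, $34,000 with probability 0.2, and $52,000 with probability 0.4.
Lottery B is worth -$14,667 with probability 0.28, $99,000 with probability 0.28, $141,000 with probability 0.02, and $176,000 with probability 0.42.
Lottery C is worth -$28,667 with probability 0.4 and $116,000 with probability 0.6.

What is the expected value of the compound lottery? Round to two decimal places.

EV(A) = 0.24 × 157000 + 0.16 × 94000 + 0.2 × 34000 + 0.4 × 52000 = 37680 + 15040 + 6800 + 20800 = 80320
EV(B) = 0.28 × (-14667) + 0.28 × 99000 + 0.02 × 141000 + 0.42 × 176000 = -4106.76 + 27720 + 2820 + 73920 = 100353.24
EV(C) = 0.4 × (-28667) + 0.6 × 116000 = -11466.8 + 69600 = 58133.2
Overall = 0.2 × 80320 + 0.6 × 100353.24 + 0.2 × 58133.2 = 16064 + 60211.944 + 11626.64 = 87902.584

$87,902.58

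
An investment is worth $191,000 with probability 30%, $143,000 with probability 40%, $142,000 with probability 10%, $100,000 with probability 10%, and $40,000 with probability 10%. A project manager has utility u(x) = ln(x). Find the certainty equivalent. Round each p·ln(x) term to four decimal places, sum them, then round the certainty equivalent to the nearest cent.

$132,402.26

E[u] = 0.3·ln(191000) + 0.4·ln(143000) + 0.1·ln(142000) + 0.1·ln(100000) + 0.1·ln(40000) = 3.6480 + 4.7482 + 1.1864 + 1.1513 + 1.0597 = 11.7936
CE = e^11.7936 ≈ 132402.26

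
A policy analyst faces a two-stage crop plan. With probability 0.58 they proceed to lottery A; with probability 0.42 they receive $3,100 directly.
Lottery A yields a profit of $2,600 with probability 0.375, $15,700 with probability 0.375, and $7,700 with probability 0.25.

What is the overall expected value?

$6,398.75

EV(A) = 0.375 × 2600 + 0.375 × 15700 + 0.25 × 7700 = 975 + 5887.5 + 1925 = 8787.5
Branch B: 3100 (certain)
Overall = 0.58 × 8787.5 + 0.42 × 3100 = 5096.75 + 1302 = 6398.75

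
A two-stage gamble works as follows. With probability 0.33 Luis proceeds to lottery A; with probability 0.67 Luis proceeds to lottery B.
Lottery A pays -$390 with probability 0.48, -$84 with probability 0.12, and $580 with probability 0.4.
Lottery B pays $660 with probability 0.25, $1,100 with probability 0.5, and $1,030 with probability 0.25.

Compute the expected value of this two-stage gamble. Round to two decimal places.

$663.03

EV(A) = 0.48 × (-390) + 0.12 × (-84) + 0.4 × 580 = -187.2 − 10.08 + 232 = 34.72
EV(B) = 0.25 × 660 + 0.5 × 1100 + 0.25 × 1030 = 165 + 550 + 257.5 = 972.5
Overall = 0.33 × 34.72 + 0.67 × 972.5 = 11.4576 + 651.575 = 663.0326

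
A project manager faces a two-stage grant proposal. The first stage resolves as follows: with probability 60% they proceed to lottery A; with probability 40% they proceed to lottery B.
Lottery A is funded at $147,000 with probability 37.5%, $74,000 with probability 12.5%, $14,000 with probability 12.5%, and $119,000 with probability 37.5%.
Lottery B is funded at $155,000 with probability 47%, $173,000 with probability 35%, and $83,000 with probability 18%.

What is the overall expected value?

$125,786

EV(A) = 0.375 × 147000 + 0.125 × 74000 + 0.125 × 14000 + 0.375 × 119000 = 55125 + 9250 + 1750 + 44625 = 110750
EV(B) = 0.47 × 155000 + 0.35 × 173000 + 0.18 × 83000 = 72850 + 60550 + 14940 = 148340
Overall = 0.6 × 110750 + 0.4 × 148340 = 66450 + 59336 = 125786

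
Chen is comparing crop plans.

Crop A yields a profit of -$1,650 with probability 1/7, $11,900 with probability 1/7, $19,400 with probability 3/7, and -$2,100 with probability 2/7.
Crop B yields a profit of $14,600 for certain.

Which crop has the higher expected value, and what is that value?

Crop B ($14,600)

Crop A = 1/7 × (-1650) + 1/7 × 11900 + 3/7 × 19400 + 2/7 × (-2100) = -235.7143 + 1700 + 8314.2857 − 600 = 9178.5714
Crop B: 14600 (certain)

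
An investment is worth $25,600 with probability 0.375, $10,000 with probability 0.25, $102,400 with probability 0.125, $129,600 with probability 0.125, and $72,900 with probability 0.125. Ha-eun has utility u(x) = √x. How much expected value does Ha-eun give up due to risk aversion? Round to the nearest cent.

E[u] = 0.375·√25600 + 0.25·√10000 + 0.125·√102400 + 0.125·√129600 + 0.125·√72900 = 0.375·160 + 0.25·100 + 0.125·320 + 0.125·360 + 0.125·270 = 203.75
CE = (203.75)² = 41514.0625
Risk premium = EV − CE = 50212.5 − 41514.0625 = 8698.4375

$8,698.44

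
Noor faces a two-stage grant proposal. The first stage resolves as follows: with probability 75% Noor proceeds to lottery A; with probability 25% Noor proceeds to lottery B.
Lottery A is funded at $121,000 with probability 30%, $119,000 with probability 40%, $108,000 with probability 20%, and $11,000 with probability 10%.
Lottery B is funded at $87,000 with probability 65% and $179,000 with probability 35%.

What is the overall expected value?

$109,750

EV(A) = 0.3 × 121000 + 0.4 × 119000 + 0.2 × 108000 + 0.1 × 11000 = 36300 + 47600 + 21600 + 1100 = 106600
EV(B) = 0.65 × 87000 + 0.35 × 179000 = 56550 + 62650 = 119200
Overall = 0.75 × 106600 + 0.25 × 119200 = 79950 + 29800 = 109750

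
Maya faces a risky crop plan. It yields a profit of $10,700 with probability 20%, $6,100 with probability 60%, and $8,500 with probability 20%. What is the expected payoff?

$7,500

EV = 0.2 × 10700 + 0.6 × 6100 + 0.2 × 8500 = 2140 + 3660 + 1700 = 7500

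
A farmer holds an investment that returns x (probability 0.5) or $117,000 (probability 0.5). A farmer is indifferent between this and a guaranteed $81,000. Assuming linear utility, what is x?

0.5·x + 0.5·117000 = 81000
0.5·x = 81000 − 58500 = 22500
x = 22500 / 0.5 = 45000

x = $45,000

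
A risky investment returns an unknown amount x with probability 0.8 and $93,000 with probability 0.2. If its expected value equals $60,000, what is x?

x = $51,750

0.8·x + 0.2·93000 = 60000
0.8·x = 60000 − 18600 = 41400
x = 41400 / 0.8 = 51750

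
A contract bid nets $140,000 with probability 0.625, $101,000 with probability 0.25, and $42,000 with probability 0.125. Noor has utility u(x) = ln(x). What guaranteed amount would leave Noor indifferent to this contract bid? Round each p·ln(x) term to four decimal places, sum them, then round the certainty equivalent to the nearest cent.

E[u] = 0.625·ln(140000) + 0.25·ln(101000) + 0.125·ln(42000) = 7.4059 + 2.8807 + 1.3307 = 11.6173
CE = e^11.6173 ≈ 111001.61

$111,001.61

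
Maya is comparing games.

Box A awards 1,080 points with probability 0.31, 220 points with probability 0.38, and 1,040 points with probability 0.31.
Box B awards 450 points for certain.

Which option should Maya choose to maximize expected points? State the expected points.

Box A (740.8 points)

Box A = 0.31 × 1080 + 0.38 × 220 + 0.31 × 1040 = 334.8 + 83.6 + 322.4 = 740.8
Box B: 450 (certain)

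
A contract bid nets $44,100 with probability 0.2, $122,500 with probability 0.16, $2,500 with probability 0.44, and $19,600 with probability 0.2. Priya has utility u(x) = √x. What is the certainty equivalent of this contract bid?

E[u] = 0.2·√44100 + 0.16·√122500 + 0.44·√2500 + 0.2·√19600 = 0.2·210 + 0.16·350 + 0.44·50 + 0.2·140 = 148
CE = (148)² = 21904

$21,904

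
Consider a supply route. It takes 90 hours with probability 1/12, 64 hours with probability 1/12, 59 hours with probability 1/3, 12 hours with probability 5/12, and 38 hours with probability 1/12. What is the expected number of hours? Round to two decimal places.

40.67 hours

EV = 1/12 × 90 + 1/12 × 64 + 1/3 × 59 + 5/12 × 12 + 1/12 × 38 = 7.5 + 5.3333 + 19.6667 + 5 + 3.1667 = 40.6667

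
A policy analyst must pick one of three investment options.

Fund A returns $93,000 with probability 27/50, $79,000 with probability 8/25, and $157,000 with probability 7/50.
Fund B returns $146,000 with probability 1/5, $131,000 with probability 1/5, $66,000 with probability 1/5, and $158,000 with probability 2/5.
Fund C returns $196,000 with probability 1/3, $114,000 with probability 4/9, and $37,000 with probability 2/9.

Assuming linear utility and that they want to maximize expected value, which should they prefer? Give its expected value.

Fund B ($131,800)

Fund A = 27/50 × 93000 + 8/25 × 79000 + 7/50 × 157000 = 50220 + 25280 + 21980 = 97480
Fund B = 1/5 × 146000 + 1/5 × 131000 + 1/5 × 66000 + 2/5 × 158000 = 29200 + 26200 + 13200 + 63200 = 131800
Fund C = 1/3 × 196000 + 4/9 × 114000 + 2/9 × 37000 = 65333.3333 + 50666.6667 + 8222.2222 = 124222.2222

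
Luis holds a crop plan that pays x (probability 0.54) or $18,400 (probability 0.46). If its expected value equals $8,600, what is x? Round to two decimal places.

0.54·x + 0.46·18400 = 8600
0.54·x = 8600 − 8464 = 136
x = 136 / 0.54 = 251.8519

x = $251.85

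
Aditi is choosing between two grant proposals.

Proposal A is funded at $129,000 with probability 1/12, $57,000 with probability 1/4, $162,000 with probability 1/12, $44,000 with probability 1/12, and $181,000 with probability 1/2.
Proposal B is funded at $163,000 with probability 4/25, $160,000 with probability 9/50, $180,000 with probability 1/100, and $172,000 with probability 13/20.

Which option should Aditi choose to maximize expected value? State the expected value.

Proposal A = 1/12 × 129000 + 1/4 × 57000 + 1/12 × 162000 + 1/12 × 44000 + 1/2 × 181000 = 10750 + 14250 + 13500 + 3666.6667 + 90500 = 132666.6667
Proposal B = 4/25 × 163000 + 9/50 × 160000 + 1/100 × 180000 + 13/20 × 172000 = 26080 + 28800 + 1800 + 111800 = 168480

Proposal B ($168,480)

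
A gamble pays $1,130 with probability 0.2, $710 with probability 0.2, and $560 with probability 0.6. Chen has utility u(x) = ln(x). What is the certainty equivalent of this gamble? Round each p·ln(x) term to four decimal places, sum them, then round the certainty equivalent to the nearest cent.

E[u] = 0.2·ln(1130) + 0.2·ln(710) + 0.6·ln(560) = 1.4060 + 1.3131 + 3.7968 = 6.5159
CE = e^6.5159 ≈ 675.80

$675.80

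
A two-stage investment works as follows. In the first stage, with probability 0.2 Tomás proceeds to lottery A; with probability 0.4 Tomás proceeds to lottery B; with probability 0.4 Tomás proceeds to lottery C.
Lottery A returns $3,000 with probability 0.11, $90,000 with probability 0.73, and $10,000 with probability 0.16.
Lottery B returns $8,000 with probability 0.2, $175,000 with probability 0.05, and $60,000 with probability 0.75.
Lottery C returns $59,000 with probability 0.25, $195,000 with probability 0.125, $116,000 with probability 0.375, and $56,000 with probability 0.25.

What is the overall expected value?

EV(A) = 0.11 × 3000 + 0.73 × 90000 + 0.16 × 10000 = 330 + 65700 + 1600 = 67630
EV(B) = 0.2 × 8000 + 0.05 × 175000 + 0.75 × 60000 = 1600 + 8750 + 45000 = 55350
EV(C) = 0.25 × 59000 + 0.125 × 195000 + 0.375 × 116000 + 0.25 × 56000 = 14750 + 24375 + 43500 + 14000 = 96625
Overall = 0.2 × 67630 + 0.4 × 55350 + 0.4 × 96625 = 13526 + 22140 + 38650 = 74316

$74,316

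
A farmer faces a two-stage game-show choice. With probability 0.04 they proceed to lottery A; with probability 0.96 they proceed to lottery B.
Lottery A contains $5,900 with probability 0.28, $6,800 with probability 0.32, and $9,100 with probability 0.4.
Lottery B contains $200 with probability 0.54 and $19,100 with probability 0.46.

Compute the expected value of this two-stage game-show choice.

$8,836.96

EV(A) = 0.28 × 5900 + 0.32 × 6800 + 0.4 × 9100 = 1652 + 2176 + 3640 = 7468
EV(B) = 0.54 × 200 + 0.46 × 19100 = 108 + 8786 = 8894
Overall = 0.04 × 7468 + 0.96 × 8894 = 298.72 + 8538.24 = 8836.96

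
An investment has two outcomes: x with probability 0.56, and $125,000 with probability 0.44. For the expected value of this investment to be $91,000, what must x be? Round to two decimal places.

0.56·x + 0.44·125000 = 91000
0.56·x = 91000 − 55000 = 36000
x = 36000 / 0.56 = 64285.7143

x = $64,285.71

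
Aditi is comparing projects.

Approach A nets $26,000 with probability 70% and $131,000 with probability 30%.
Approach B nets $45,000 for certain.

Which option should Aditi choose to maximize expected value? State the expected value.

Approach A = 0.7 × 26000 + 0.3 × 131000 = 18200 + 39300 = 57500
Approach B: 45000 (certain)

Approach A ($57,500)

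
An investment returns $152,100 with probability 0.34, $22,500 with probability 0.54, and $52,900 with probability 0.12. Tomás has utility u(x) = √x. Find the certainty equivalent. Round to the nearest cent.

E[u] = 0.34·√152100 + 0.54·√22500 + 0.12·√52900 = 0.34·390 + 0.54·150 + 0.12·230 = 241.2
CE = (241.2)² = 58177.44

$58,177.44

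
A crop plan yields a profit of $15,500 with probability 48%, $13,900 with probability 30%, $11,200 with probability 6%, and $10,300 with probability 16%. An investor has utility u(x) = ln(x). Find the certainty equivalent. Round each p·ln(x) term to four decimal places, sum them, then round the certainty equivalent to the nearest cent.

$13,780.36

E[u] = 0.48·ln(15500) + 0.3·ln(13900) + 0.06·ln(11200) + 0.16·ln(10300) = 4.6313 + 2.8619 + 0.5594 + 1.4784 = 9.5310
CE = e^9.5310 ≈ 13780.36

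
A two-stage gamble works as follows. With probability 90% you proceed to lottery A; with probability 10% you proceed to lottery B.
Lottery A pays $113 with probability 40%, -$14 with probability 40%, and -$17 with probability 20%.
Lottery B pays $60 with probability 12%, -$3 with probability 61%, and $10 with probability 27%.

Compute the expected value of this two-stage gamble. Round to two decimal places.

$33.39

EV(A) = 0.4 × 113 + 0.4 × (-14) + 0.2 × (-17) = 45.2 − 5.6 − 3.4 = 36.2
EV(B) = 0.12 × 60 + 0.61 × (-3) + 0.27 × 10 = 7.2 − 1.83 + 2.7 = 8.07
Overall = 0.9 × 36.2 + 0.1 × 8.07 = 32.58 + 0.807 = 33.387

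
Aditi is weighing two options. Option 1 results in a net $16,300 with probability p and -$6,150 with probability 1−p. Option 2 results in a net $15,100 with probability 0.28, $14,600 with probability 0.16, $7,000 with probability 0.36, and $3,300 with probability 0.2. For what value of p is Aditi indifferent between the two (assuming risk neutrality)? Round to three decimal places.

p = 0.708

EV(Option 2) = 0.28 × 15100 + 0.16 × 14600 + 0.36 × 7000 + 0.2 × 3300 = 4228 + 2336 + 2520 + 660 = 9744
p·16300 + (1−p)·(-6150) = 9744
22450p − 6150 = 9744
p = (9744 + 6150) / 22450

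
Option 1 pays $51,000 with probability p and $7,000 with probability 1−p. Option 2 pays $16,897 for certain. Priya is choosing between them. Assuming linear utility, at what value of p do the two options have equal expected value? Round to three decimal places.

p = 0.225

p·51000 + (1−p)·7000 = 16897
44000p + 7000 = 16897
p = (16897 − 7000) / 44000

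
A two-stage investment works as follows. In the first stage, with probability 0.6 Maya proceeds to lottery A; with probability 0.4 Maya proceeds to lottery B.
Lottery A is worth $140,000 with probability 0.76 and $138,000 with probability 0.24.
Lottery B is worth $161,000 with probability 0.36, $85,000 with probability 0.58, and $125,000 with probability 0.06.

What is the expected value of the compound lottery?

$129,616

EV(A) = 0.76 × 140000 + 0.24 × 138000 = 106400 + 33120 = 139520
EV(B) = 0.36 × 161000 + 0.58 × 85000 + 0.06 × 125000 = 57960 + 49300 + 7500 = 114760
Overall = 0.6 × 139520 + 0.4 × 114760 = 83712 + 45904 = 129616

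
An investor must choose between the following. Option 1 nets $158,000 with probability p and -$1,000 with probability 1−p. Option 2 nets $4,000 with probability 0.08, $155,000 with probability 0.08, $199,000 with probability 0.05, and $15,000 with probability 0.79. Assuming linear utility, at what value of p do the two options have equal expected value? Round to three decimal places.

EV(Option 2) = 0.08 × 4000 + 0.08 × 155000 + 0.05 × 199000 + 0.79 × 15000 = 320 + 12400 + 9950 + 11850 = 34520
p·158000 + (1−p)·(-1000) = 34520
159000p − 1000 = 34520
p = (34520 + 1000) / 159000

p = 0.223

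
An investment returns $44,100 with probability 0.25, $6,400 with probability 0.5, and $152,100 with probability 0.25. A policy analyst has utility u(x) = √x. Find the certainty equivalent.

E[u] = 0.25·√44100 + 0.5·√6400 + 0.25·√152100 = 0.25·210 + 0.5·80 + 0.25·390 = 190
CE = (190)² = 36100

$36,100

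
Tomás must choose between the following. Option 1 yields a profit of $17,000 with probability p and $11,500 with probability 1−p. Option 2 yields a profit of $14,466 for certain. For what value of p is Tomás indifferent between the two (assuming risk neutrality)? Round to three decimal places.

p·17000 + (1−p)·11500 = 14466
5500p + 11500 = 14466
p = (14466 − 11500) / 5500

p = 0.539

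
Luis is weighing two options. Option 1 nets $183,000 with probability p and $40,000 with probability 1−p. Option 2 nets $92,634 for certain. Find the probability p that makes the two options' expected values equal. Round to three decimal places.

p = 0.368

p·183000 + (1−p)·40000 = 92634
143000p + 40000 = 92634
p = (92634 − 40000) / 143000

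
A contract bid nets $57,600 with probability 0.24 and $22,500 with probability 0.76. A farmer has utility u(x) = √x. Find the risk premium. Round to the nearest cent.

$1,477.44

E[u] = 0.24·√57600 + 0.76·√22500 = 0.24·240 + 0.76·150 = 171.6
CE = (171.6)² = 29446.56
Risk premium = EV − CE = 30924 − 29446.56 = 1477.44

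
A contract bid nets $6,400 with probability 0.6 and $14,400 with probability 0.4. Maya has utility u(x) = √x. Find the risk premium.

$384

E[u] = 0.6·√6400 + 0.4·√14400 = 0.6·80 + 0.4·120 = 96
CE = (96)² = 9216
Risk premium = EV − CE = 9600 − 9216 = 384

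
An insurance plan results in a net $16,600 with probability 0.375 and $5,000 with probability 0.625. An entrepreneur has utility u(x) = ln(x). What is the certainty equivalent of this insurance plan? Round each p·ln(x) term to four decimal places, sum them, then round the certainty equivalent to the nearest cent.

E[u] = 0.375·ln(16600) + 0.625·ln(5000) = 3.6439 + 5.3232 = 8.9671
CE = e^8.9671 ≈ 7840.83

$7,840.83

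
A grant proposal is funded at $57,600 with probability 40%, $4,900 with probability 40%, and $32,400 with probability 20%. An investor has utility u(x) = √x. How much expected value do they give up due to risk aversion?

E[u] = 0.4·√57600 + 0.4·√4900 + 0.2·√32400 = 0.4·240 + 0.4·70 + 0.2·180 = 160
CE = (160)² = 25600
Risk premium = EV − CE = 31480 − 25600 = 5880

$5,880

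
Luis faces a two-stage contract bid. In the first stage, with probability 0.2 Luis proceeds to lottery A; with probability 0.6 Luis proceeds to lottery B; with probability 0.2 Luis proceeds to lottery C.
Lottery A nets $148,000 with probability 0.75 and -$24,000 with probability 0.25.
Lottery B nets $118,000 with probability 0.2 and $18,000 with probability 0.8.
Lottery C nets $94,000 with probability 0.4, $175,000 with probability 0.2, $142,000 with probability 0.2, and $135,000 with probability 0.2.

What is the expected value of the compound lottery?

EV(A) = 0.75 × 148000 + 0.25 × (-24000) = 111000 − 6000 = 105000
EV(B) = 0.2 × 118000 + 0.8 × 18000 = 23600 + 14400 = 38000
EV(C) = 0.4 × 94000 + 0.2 × 175000 + 0.2 × 142000 + 0.2 × 135000 = 37600 + 35000 + 28400 + 27000 = 128000
Overall = 0.2 × 105000 + 0.6 × 38000 + 0.2 × 128000 = 21000 + 22800 + 25600 = 69400

$69,400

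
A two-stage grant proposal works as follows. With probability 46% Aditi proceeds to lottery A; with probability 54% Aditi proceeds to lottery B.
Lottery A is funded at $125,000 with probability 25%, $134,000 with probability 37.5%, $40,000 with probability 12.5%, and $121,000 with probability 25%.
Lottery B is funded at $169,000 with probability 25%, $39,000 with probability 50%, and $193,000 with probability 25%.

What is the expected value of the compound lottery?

EV(A) = 0.25 × 125000 + 0.375 × 134000 + 0.125 × 40000 + 0.25 × 121000 = 31250 + 50250 + 5000 + 30250 = 116750
EV(B) = 0.25 × 169000 + 0.5 × 39000 + 0.25 × 193000 = 42250 + 19500 + 48250 = 110000
Overall = 0.46 × 116750 + 0.54 × 110000 = 53705 + 59400 = 113105

$113,105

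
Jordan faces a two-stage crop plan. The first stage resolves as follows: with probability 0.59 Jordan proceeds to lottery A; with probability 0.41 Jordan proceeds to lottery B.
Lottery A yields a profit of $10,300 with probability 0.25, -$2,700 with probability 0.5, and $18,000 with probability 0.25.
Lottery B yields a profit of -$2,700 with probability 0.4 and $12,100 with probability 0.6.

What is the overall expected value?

$5,911.55

EV(A) = 0.25 × 10300 + 0.5 × (-2700) + 0.25 × 18000 = 2575 − 1350 + 4500 = 5725
EV(B) = 0.4 × (-2700) + 0.6 × 12100 = -1080 + 7260 = 6180
Overall = 0.59 × 5725 + 0.41 × 6180 = 3377.75 + 2533.8 = 5911.55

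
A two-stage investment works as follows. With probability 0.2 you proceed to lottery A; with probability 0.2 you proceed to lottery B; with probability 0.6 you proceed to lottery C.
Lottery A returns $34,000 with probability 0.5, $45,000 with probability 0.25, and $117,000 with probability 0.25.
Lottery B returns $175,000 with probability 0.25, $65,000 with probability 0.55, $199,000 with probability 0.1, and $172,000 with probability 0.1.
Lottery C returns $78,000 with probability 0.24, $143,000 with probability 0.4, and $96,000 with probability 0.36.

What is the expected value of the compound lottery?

$101,108

EV(A) = 0.5 × 34000 + 0.25 × 45000 + 0.25 × 117000 = 17000 + 11250 + 29250 = 57500
EV(B) = 0.25 × 175000 + 0.55 × 65000 + 0.1 × 199000 + 0.1 × 172000 = 43750 + 35750 + 19900 + 17200 = 116600
EV(C) = 0.24 × 78000 + 0.4 × 143000 + 0.36 × 96000 = 18720 + 57200 + 34560 = 110480
Overall = 0.2 × 57500 + 0.2 × 116600 + 0.6 × 110480 = 11500 + 23320 + 66288 = 101108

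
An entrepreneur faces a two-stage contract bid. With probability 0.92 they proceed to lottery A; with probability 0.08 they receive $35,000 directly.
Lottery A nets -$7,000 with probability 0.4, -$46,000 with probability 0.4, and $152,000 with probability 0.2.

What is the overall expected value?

$11,264

EV(A) = 0.4 × (-7000) + 0.4 × (-46000) + 0.2 × 152000 = -2800 − 18400 + 30400 = 9200
Branch B: 35000 (certain)
Overall = 0.92 × 9200 + 0.08 × 35000 = 8464 + 2800 = 11264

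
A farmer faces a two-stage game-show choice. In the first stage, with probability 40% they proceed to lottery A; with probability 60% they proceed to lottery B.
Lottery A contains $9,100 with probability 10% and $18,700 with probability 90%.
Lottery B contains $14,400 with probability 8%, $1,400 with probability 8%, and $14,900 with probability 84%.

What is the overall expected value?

EV(A) = 0.1 × 9100 + 0.9 × 18700 = 910 + 16830 = 17740
EV(B) = 0.08 × 14400 + 0.08 × 1400 + 0.84 × 14900 = 1152 + 112 + 12516 = 13780
Overall = 0.4 × 17740 + 0.6 × 13780 = 7096 + 8268 = 15364

$15,364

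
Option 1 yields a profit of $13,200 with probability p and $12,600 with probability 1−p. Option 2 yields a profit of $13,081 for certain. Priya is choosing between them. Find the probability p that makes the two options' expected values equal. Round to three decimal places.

p·13200 + (1−p)·12600 = 13081
600p + 12600 = 13081
p = (13081 − 12600) / 600

p = 0.802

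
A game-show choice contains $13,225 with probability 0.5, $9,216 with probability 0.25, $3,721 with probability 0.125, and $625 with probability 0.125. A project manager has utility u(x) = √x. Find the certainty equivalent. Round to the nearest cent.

E[u] = 0.5·√13225 + 0.25·√9216 + 0.125·√3721 + 0.125·√625 = 0.5·115 + 0.25·96 + 0.125·61 + 0.125·25 = 92.25
CE = (92.25)² = 8510.0625

$8,510.06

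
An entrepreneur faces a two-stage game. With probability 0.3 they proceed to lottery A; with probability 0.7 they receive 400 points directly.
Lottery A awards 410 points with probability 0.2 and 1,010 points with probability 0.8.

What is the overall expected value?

EV(A) = 0.2 × 410 + 0.8 × 1010 = 82 + 808 = 890
Branch B: 400 (certain)
Overall = 0.3 × 890 + 0.7 × 400 = 267 + 280 = 547

547 points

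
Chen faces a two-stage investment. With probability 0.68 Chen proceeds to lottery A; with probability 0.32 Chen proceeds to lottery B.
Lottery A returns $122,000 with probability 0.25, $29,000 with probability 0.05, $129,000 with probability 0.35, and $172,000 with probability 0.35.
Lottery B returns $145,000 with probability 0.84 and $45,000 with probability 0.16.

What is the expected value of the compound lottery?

EV(A) = 0.25 × 122000 + 0.05 × 29000 + 0.35 × 129000 + 0.35 × 172000 = 30500 + 1450 + 45150 + 60200 = 137300
EV(B) = 0.84 × 145000 + 0.16 × 45000 = 121800 + 7200 = 129000
Overall = 0.68 × 137300 + 0.32 × 129000 = 93364 + 41280 = 134644

$134,644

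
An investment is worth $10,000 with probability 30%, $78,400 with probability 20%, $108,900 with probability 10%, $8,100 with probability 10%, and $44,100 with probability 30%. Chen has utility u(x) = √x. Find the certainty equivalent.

E[u] = 0.3·√10000 + 0.2·√78400 + 0.1·√108900 + 0.1·√8100 + 0.3·√44100 = 0.3·100 + 0.2·280 + 0.1·330 + 0.1·90 + 0.3·210 = 191
CE = (191)² = 36481

$36,481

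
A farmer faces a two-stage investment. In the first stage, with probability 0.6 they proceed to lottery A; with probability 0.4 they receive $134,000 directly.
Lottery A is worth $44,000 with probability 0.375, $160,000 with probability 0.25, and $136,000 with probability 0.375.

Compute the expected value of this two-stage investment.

EV(A) = 0.375 × 44000 + 0.25 × 160000 + 0.375 × 136000 = 16500 + 40000 + 51000 = 107500
Branch B: 134000 (certain)
Overall = 0.6 × 107500 + 0.4 × 134000 = 64500 + 53600 = 118100

$118,100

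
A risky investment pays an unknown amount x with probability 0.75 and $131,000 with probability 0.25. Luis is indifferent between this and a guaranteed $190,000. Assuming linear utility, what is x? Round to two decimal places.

x = $209,666.67

0.75·x + 0.25·131000 = 190000
0.75·x = 190000 − 32750 = 157250
x = 157250 / 0.75 = 209666.6667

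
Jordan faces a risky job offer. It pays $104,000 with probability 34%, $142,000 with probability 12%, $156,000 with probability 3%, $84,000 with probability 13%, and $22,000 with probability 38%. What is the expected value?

EV = 0.34 × 104000 + 0.12 × 142000 + 0.03 × 156000 + 0.13 × 84000 + 0.38 × 22000 = 35360 + 17040 + 4680 + 10920 + 8360 = 76360

$76,360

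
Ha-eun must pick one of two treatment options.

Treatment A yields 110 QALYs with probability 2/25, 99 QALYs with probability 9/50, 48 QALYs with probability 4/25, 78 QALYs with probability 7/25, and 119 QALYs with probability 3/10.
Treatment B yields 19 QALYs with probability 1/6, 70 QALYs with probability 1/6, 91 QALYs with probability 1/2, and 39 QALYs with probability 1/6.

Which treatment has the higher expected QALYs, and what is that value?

Treatment A = 2/25 × 110 + 9/50 × 99 + 4/25 × 48 + 7/25 × 78 + 3/10 × 119 = 8.8 + 17.82 + 7.68 + 21.84 + 35.7 = 91.84
Treatment B = 1/6 × 19 + 1/6 × 70 + 1/2 × 91 + 1/6 × 39 = 3.1667 + 11.6667 + 45.5 + 6.5 = 66.8333

Treatment A (91.84 QALYs)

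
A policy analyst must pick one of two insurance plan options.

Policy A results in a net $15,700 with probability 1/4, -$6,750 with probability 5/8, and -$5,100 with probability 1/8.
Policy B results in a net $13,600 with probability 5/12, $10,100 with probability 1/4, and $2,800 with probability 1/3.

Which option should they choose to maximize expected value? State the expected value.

Policy A = 1/4 × 15700 + 5/8 × (-6750) + 1/8 × (-5100) = 3925 − 4218.75 − 637.5 = -931.25
Policy B = 5/12 × 13600 + 1/4 × 10100 + 1/3 × 2800 = 5666.6667 + 2525 + 933.3333 = 9125

Policy B ($9,125)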